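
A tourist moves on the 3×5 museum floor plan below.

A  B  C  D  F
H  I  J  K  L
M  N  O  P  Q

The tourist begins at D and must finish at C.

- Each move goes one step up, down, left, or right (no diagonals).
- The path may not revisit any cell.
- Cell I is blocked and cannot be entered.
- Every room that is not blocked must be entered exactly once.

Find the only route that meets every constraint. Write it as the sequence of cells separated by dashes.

Need to visit all 14 open cells exactly once, starting at D and ending at C.
Cell H has only two open neighbours (A and M), so the path must pass straight through it: one of those is the cell it's entered from and the other is where it exits.
Route from D: right to F, 2× down (reaching Q), left to P, up to K, left to J, down to O, 2× left (reaching M), 2× up (reaching A), 2× right (reaching C) — 13 moves in all.
Check: all 14 open cells covered.

D - F - L - Q - P - K - J - O - N - M - H - A - B - C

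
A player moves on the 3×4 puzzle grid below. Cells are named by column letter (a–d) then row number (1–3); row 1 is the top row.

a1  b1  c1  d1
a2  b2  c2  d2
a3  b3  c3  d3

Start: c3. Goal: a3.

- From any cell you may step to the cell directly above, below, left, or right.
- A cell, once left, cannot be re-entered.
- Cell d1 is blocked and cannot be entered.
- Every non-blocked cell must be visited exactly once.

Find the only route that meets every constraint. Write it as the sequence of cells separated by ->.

c3 -> d3 -> d2 -> c2 -> c1 -> b1 -> a1 -> a2 -> b2 -> b3 -> a3

Need to visit all 11 open cells exactly once, starting at c3 and ending at a3.
Cell a1 has only two open neighbours (a2 and b1), so the path must pass straight through it: one of those is the cell it's entered from and the other is where it exits.
Route from c3: right to d3, up to d2, left to c2, up to c1, 2× left (reaching a1), down to a2, right to b2, down to b3, left to a3 — 10 moves in all.
Check: all 11 open cells covered.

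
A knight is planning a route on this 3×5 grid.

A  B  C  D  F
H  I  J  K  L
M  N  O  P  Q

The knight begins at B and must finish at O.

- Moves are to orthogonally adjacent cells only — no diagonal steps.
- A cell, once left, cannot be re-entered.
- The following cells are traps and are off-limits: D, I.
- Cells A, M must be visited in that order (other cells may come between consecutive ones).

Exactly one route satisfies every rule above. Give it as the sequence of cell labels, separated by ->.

B -> A -> H -> M -> N -> O

The waypoints must appear in the order A, M, with no cell reused.
Route from B: left 1 to A, down 2 to M, right 2 to O — 5 moves in all.
Check: order respected (A at step 1, M at step 3).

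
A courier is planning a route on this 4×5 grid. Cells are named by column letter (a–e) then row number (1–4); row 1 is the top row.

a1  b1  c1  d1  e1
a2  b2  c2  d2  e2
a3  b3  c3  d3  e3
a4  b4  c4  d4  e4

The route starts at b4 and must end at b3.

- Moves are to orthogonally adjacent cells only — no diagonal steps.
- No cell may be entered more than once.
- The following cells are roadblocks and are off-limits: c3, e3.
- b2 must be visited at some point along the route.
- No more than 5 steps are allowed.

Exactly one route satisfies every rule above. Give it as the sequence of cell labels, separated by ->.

Any route must reach b2 and still end at b3 within 5 moves, so the order of the required stops is forced.
Route from b4: left to a4, 2× up (reaching a2), right to b2, down to b3 — 5 moves in all.
Check: all required cells visited; 5 ≤ 5 moves.

b4 -> a4 -> a3 -> a2 -> b2 -> b3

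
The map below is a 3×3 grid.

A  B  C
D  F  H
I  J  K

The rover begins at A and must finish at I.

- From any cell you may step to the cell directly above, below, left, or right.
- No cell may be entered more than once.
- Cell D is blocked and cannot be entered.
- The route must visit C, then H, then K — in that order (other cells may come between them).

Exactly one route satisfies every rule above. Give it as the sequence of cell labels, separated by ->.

A -> B -> C -> H -> K -> J -> I

The waypoints must appear in the order C, H, K, with no cell reused.
Route from A: right 2 to C, down 2 to K, left 2 to I — 6 moves in all.
Check: order respected (C at step 2, H at step 3, K at step 4).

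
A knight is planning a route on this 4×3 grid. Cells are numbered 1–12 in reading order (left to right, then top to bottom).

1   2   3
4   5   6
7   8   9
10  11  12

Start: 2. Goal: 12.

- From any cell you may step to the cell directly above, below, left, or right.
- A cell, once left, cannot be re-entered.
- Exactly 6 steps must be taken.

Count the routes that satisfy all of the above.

Need simple routes of exactly 6 moves from 2 to 12 (Manhattan distance 4, so 1 moves are spent on a detour and 1 undoing it).
Branch systematically from the start, pruning whenever the remaining move budget drops below the Manhattan distance to 12 or differs from it in parity. Grouping the completions by first move — via 5: 5; via 1: 6; via 3: 3 — and summing: 5 + 6 + 3 = 14.
That gives 14 routes.

14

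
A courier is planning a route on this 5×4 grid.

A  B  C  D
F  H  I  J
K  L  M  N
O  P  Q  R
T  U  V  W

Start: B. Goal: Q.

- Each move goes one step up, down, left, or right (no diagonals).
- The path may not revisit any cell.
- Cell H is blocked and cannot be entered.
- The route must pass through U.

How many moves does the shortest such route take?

Any route passes through U somewhere between B and Q. Summing Manhattan distances along the two legs (B → U → Q) gives a lower bound of 4 + 2 = 6 moves.
That bound ignores the blocked cells. Measuring each leg by the fewest moves that actually steer around them (B→U: 6; U→Q: 2) raises the lower bound to 8.
A route of 8 moves exists: B → A → F → K → O → T → U → P → Q.
Since 8 matches that lower bound, it is optimal.

8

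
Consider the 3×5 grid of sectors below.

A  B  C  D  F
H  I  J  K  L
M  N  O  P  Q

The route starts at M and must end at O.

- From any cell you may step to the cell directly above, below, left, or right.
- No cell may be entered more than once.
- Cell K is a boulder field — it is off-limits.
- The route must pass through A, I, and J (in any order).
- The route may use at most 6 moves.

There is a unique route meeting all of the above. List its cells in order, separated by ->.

M -> H -> A -> B -> I -> J -> O

The budget equals the shortest possible length, so every move has to be on a shortest route through the required cells.
Route from M: 2× up (reaching A), right to B, down to I, right to J, down to O — 6 moves in all.
Check: all required cells visited; 6 ≤ 6 moves.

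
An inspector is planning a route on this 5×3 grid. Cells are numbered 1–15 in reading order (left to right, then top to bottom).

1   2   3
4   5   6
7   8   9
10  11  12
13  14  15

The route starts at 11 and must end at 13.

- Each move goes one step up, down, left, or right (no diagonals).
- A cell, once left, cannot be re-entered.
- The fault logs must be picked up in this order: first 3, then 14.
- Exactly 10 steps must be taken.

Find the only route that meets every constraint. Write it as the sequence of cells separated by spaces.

11 8 5 2 3 6 9 12 15 14 13

The waypoints must appear in the order 3, 14, with no cell reused.
Route from 11: 3× up (reaching 2), right to 3, 4× down (reaching 15), 2× left (reaching 13) — 10 moves in all.
Check: order respected (3 at step 4, 14 at step 9); 10 moves as required.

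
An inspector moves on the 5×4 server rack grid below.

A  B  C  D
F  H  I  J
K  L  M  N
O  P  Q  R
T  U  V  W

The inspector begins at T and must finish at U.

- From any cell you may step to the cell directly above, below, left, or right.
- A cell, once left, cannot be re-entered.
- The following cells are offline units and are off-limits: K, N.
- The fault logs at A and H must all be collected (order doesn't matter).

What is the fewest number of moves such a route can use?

13

Any route passes through A and H in some order between T and U. Summing Manhattan distances along each leg and taking the cheapest ordering (T → A → H → U) gives a lower bound of 4 + 2 + 3 = 9 moves.
That bound ignores the blocked cells. Measuring each leg by the fewest moves that actually steer around them (T→H: 4; H→A: 2; A→U: 5) raises the lower bound to 11.
The shortest route satisfying every rule uses 13 moves: T → O → P → L → H → F → A → B → C → I → M → Q → V → U.
The bound of 11 isn't tight here; checking systematically, no route of length 11 through 12 satisfies every constraint, so 13 is the minimum.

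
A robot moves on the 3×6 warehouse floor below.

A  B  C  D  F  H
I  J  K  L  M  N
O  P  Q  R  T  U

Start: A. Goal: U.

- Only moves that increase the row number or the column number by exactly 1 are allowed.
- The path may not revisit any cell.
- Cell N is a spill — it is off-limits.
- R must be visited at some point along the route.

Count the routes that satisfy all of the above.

A right/down-only route from A to U makes exactly 2 down-moves and 5 right-moves in some order.
With no other constraints that would be C(7,2) = 21 routes.
Split at R and multiply the segment counts (each segment already excludes blocked cells): A→R: 10; R→U: 1; product = 10.
That gives 10 routes.

10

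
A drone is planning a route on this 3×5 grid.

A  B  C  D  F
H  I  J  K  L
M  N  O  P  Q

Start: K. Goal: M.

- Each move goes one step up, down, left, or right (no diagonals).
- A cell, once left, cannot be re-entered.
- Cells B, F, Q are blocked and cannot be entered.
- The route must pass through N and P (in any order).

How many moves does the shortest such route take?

4

Any route passes through N and P in some order between K and M. Summing Manhattan distances along each leg and taking the cheapest ordering (K → P → N → M) gives a lower bound of 1 + 2 + 1 = 4 moves.
A route of 4 moves achieves this: K → P → O → N → M.
Since 4 matches the lower bound, it is optimal.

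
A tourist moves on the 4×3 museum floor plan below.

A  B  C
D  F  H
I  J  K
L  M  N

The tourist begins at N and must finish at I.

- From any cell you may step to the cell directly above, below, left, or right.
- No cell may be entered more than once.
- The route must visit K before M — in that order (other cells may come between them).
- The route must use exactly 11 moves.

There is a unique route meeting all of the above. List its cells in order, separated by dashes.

The waypoints must appear in the order K, M, with no cell reused.
Route from N: 3× up (reaching C), 2× left (reaching A), down to D, right to F, 2× down (reaching M), left to L, up to I — 11 moves in all.
Check: order respected (K at step 1, M at step 9); 11 moves as required.

N - K - H - C - B - A - D - F - J - M - L - I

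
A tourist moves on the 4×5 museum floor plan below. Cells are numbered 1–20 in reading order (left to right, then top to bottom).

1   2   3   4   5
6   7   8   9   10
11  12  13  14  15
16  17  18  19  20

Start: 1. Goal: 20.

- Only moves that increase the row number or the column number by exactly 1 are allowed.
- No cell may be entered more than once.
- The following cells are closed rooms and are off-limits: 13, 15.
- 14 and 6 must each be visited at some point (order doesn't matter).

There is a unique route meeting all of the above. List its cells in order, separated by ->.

1 -> 6 -> 7 -> 8 -> 9 -> 14 -> 19 -> 20

Moves only go right or down, so the column and row indices never decrease.
Route from 1: down 1 to 6, right 3 to 9, down 2 to 19, right 1 to 20 — 7 moves in all.
Check: all required cells visited.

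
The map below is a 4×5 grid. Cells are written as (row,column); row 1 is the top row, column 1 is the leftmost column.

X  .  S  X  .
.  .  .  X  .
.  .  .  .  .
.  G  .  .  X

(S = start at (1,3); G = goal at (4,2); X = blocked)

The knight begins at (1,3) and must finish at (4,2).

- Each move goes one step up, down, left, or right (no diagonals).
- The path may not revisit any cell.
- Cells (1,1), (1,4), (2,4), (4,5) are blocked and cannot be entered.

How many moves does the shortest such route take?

4

The Manhattan distance from (1,3) to (4,2) is |1−4| + |3−2| = 4, so at least 4 moves are needed.
A route of 4 moves achieves this: (1,3) → (2,3) → (3,3) → (4,3) → (4,2).
Since 4 matches the lower bound, it is optimal.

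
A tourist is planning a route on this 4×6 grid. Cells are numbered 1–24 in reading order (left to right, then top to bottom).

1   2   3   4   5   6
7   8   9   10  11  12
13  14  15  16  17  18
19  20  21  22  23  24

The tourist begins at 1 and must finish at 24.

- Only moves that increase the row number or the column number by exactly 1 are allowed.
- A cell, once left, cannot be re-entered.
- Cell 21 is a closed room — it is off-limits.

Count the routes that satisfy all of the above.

46

A right/down-only route from 1 to 24 makes exactly 3 down-moves and 5 right-moves in some order.
With no other constraints that would be C(8,3) = 56 routes.
Subtract routes through each blocked cell (inclusion–exclusion for overlaps): − through 21: 10 → 46.
That gives 46 routes.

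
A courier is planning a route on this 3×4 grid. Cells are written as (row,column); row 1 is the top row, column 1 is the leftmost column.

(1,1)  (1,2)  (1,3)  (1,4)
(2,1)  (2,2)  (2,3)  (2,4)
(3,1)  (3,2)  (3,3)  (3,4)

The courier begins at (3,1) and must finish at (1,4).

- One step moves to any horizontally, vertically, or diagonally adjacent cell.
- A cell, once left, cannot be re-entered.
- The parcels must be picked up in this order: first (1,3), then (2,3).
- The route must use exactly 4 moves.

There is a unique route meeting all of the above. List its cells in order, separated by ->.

(3,1) -> (2,2) -> (1,3) -> (2,3) -> (1,4)

The waypoints must appear in the order (1,3), (2,3), with no cell reused.
Route from (3,1): up-right 2 to (1,3), down 1 to (2,3), up-right 1 to (1,4) — 4 moves in all.
Check: order respected ((1,3) at step 2, (2,3) at step 3); 4 moves as required.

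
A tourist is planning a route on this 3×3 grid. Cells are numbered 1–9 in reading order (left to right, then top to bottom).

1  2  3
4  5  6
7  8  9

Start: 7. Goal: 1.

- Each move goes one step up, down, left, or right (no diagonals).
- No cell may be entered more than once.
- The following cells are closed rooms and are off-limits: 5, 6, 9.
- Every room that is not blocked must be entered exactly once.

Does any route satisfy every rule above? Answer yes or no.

Cell 3 has only one open neighbour but is neither the start nor the goal, so a Hamiltonian route would have to both enter and leave it through the same neighbour — impossible without revisiting.

no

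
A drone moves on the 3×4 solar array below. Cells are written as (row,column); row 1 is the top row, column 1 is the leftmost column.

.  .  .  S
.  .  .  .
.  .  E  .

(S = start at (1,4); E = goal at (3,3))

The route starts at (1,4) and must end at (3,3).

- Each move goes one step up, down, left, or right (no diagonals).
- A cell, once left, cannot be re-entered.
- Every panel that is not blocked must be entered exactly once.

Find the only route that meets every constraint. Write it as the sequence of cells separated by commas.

Need to visit all 12 open cells exactly once, starting at (1,4) and ending at (3,3).
Cell (1,1) has only two open neighbours ((2,1) and (1,2)), so the path must pass straight through it: one of those is the cell it's entered from and the other is where it exits.
Route from (1,4): left 3 to (1,1), down 2 to (3,1), right 1 to (3,2), up 1 to (2,2), right 2 to (2,4), down 1 to (3,4), left 1 to (3,3) — 11 moves in all.
Check: all 12 open cells covered.

(1,4), (1,3), (1,2), (1,1), (2,1), (3,1), (3,2), (2,2), (2,3), (2,4), (3,4), (3,3)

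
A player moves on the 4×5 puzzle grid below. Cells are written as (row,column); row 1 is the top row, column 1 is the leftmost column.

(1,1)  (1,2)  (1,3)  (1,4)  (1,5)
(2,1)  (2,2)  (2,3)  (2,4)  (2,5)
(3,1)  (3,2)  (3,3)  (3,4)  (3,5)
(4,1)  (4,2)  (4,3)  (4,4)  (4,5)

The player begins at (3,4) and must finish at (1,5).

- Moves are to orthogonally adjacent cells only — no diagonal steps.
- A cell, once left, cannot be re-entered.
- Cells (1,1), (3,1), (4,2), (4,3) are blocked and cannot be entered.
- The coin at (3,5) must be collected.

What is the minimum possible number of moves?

Any route passes through (3,5) somewhere between (3,4) and (1,5). Summing Manhattan distances along the two legs ((3,4) → (3,5) → (1,5)) gives a lower bound of 1 + 2 = 3 moves.
A route of 3 moves achieves this: (3,4) → (3,5) → (2,5) → (1,5).
Since 3 matches the lower bound, it is optimal.

3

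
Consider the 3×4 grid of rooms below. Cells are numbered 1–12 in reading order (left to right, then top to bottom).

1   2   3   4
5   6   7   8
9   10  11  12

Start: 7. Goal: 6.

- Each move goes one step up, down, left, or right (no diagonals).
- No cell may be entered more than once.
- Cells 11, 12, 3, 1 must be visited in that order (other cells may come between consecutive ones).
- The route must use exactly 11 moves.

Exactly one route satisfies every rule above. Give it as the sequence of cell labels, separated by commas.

The waypoints must appear in the order 11, 12, 3, 1, with no cell reused.
Route from 7: down to 11, right to 12, 2× up (reaching 4), 3× left (reaching 1), 2× down (reaching 9), right to 10, up to 6 — 11 moves in all.
Check: order respected (11 at step 1, 12 at step 2, 3 at step 5, 1 at step 7); 11 moves as required.

7, 11, 12, 8, 4, 3, 2, 1, 5, 9, 10, 6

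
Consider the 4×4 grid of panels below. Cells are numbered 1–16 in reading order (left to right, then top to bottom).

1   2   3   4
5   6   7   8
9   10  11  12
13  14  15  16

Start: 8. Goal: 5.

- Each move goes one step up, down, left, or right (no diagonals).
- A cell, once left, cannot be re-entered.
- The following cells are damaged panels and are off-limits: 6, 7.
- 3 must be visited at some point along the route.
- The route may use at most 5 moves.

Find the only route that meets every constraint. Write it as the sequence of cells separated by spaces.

The 5-move cap with required stops at 3 leaves no slack for detours.
Route from 8: up 1 to 4, left 3 to 1, down 1 to 5 — 5 moves in all.
Check: all required cells visited; 5 ≤ 5 moves.

8 4 3 2 1 5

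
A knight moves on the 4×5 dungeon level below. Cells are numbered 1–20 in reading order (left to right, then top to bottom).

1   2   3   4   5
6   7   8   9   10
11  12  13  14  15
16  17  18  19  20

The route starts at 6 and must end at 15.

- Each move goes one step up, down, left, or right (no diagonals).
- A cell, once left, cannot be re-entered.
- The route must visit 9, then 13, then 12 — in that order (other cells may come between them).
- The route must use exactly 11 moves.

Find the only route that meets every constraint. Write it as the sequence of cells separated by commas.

The waypoints must appear in the order 9, 13, 12, with no cell reused.
Route from 6: right 3 to 9, down 1 to 14, left 2 to 12, down 1 to 17, right 3 to 20, up 1 to 15 — 11 moves in all.
Check: order respected (9 at step 3, 13 at step 5, 12 at step 6); 11 moves as required.

6, 7, 8, 9, 14, 13, 12, 17, 18, 19, 20, 15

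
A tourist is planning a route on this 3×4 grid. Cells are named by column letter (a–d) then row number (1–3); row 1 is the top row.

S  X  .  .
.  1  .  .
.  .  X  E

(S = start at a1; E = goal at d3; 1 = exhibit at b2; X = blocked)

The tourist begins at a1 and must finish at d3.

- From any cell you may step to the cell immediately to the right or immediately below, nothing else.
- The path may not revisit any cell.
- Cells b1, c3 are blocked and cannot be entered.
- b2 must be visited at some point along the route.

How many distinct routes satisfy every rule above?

A right/down-only route from a1 to d3 makes exactly 2 down-moves and 3 right-moves in some order.
With no other constraints that would be C(5,2) = 10 routes.
Split at b2 and multiply the segment counts (each segment already excludes blocked cells): a1→b2: 1; b2→d3: 1; product = 1.
That gives 1 route.

1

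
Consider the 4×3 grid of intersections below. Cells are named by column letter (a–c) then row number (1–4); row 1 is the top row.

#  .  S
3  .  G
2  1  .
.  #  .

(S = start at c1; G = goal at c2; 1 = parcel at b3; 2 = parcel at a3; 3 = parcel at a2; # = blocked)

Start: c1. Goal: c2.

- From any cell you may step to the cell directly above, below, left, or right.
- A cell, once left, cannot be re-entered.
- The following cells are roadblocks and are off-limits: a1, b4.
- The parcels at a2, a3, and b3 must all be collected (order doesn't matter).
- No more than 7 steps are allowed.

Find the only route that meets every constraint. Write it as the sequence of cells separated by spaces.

The 7-move cap with required stops at a2, a3, b3 leaves no slack for detours.
Route from c1: left 1 to b1, down 1 to b2, left 1 to a2, down 1 to a3, right 2 to c3, up 1 to c2 — 7 moves in all.
Check: all required cells visited; 7 ≤ 7 moves.

c1 b1 b2 a2 a3 b3 c3 c2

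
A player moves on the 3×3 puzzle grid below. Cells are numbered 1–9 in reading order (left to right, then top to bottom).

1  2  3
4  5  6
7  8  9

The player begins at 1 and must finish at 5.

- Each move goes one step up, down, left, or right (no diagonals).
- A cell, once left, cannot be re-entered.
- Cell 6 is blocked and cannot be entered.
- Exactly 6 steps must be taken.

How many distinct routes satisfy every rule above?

Need simple routes of exactly 6 moves from 1 to 5 (Manhattan distance 2, so 2 moves are spent on a detour and 2 undoing it).
No route satisfies every constraint, so the count is 0.

0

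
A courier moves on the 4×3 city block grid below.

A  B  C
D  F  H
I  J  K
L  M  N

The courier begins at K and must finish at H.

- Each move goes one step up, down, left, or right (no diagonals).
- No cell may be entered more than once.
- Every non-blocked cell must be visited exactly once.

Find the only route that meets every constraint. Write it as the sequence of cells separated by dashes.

K - N - M - L - I - J - F - D - A - B - C - H

Need to visit all 12 open cells exactly once, starting at K and ending at H.
Cell N has only two open neighbours (K and M), so the path must pass straight through it: one of those is the cell it's entered from and the other is where it exits.
Route from K: down 1 to N, left 2 to L, up 1 to I, right 1 to J, up 1 to F, left 1 to D, up 1 to A, right 2 to C, down 1 to H — 11 moves in all.
Check: all 12 open cells covered.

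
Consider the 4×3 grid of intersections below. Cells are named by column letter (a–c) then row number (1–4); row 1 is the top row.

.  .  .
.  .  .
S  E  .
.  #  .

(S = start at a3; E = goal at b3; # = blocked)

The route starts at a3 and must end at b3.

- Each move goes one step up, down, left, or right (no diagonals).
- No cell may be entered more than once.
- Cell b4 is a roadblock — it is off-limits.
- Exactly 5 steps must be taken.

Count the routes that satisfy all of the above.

Need simple routes of exactly 5 moves from a3 to b3 (Manhattan distance 1, so 2 moves are spent on a detour and 2 undoing it).
Enumerating: a3 a2 a1 b1 b2 b3 | a3 a2 b2 c2 c3 b3.
That gives 2 routes.

2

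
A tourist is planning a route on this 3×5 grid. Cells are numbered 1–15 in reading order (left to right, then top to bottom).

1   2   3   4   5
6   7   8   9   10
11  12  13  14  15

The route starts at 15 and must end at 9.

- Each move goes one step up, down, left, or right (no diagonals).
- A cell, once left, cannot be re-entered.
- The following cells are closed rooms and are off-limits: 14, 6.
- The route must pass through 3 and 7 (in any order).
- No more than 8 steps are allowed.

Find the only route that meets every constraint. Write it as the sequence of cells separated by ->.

Any route must reach 3 and 7 and still end at 9 within 8 moves, so the order of the required stops is forced.
Route from 15: 2× up (reaching 5), 3× left (reaching 2), down to 7, 2× right (reaching 9) — 8 moves in all.
Check: all required cells visited; 8 ≤ 8 moves.

15 -> 10 -> 5 -> 4 -> 3 -> 2 -> 7 -> 8 -> 9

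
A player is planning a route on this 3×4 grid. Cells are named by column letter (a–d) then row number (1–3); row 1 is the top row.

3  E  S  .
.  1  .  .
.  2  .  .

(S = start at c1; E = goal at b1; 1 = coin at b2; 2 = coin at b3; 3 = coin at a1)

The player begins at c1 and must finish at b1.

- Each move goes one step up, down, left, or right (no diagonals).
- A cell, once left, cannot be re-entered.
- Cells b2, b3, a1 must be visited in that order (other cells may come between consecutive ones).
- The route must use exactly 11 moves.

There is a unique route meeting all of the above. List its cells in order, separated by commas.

The waypoints must appear in the order b2, b3, a1, with no cell reused.
Route from c1: right 1 to d1, down 2 to d3, left 1 to c3, up 1 to c2, left 1 to b2, down 1 to b3, left 1 to a3, up 2 to a1, right 1 to b1 — 11 moves in all.
Check: order respected (1 at step 6, 2 at step 7, 3 at step 10); 11 moves as required.

c1, d1, d2, d3, c3, c2, b2, b3, a3, a2, a1, b1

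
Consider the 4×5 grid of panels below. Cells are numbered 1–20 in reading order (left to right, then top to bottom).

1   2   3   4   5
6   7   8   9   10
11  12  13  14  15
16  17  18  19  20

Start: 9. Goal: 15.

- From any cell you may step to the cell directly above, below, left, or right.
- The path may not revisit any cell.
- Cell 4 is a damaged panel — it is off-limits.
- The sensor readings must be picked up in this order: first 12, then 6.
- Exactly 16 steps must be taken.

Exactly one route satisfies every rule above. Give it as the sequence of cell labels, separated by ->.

9 -> 14 -> 13 -> 12 -> 7 -> 8 -> 3 -> 2 -> 1 -> 6 -> 11 -> 16 -> 17 -> 18 -> 19 -> 20 -> 15

The waypoints must appear in the order 12, 6, with no cell reused.
Route from 9: down to 14, 2× left (reaching 12), up to 7, right to 8, up to 3, 2× left (reaching 1), 3× down (reaching 16), 4× right (reaching 20), up to 15 — 16 moves in all.
Check: order respected (12 at step 3, 6 at step 9); 16 moves as required.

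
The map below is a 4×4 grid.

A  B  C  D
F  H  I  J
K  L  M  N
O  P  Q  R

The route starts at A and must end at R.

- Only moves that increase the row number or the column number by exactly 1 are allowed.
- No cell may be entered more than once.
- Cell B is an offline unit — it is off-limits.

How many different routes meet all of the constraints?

A right/down-only route from A to R makes exactly 3 down-moves and 3 right-moves in some order.
With no other constraints that would be C(6,3) = 20 routes.
Subtract routes through each blocked cell (inclusion–exclusion for overlaps): − through B: 10 → 10.
That gives 10 routes.

10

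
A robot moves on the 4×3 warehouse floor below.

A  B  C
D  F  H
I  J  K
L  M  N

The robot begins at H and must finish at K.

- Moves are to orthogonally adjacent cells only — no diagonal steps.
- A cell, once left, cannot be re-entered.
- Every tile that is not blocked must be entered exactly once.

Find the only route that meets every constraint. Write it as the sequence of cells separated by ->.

H -> C -> B -> A -> D -> F -> J -> I -> L -> M -> N -> K

Need to visit all 12 open cells exactly once, starting at H and ending at K.
Cell A has only two open neighbours (D and B), so the path must pass straight through it: one of those is the cell it's entered from and the other is where it exits.
Route from H: up to C, 2× left (reaching A), down to D, right to F, down to J, left to I, down to L, 2× right (reaching N), up to K — 11 moves in all.
Check: all 12 open cells covered.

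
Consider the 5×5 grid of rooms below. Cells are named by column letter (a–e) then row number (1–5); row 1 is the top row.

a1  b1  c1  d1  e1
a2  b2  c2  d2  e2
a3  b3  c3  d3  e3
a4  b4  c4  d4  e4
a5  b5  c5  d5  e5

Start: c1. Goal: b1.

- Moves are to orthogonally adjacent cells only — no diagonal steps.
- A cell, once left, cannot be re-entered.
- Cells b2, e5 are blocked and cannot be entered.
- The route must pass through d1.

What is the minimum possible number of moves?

Any route passes through d1 somewhere between c1 and b1. Summing Manhattan distances along the two legs (c1 → d1 → b1) gives a lower bound of 1 + 2 = 3 moves.
The shortest route satisfying every rule uses 9 moves: c1 → d1 → d2 → d3 → c3 → b3 → a3 → a2 → a1 → b1.
The no-revisit rule (legs can't share cells) pushes the minimum above the 3-move bound; an exhaustive check rules out every length from 3 to 8 (on a 4-connected grid the length of any start-to-goal walk has the same parity as the Manhattan bound, so only lengths 3, 5, 7, … need checking), leaving 9 as the minimum.

9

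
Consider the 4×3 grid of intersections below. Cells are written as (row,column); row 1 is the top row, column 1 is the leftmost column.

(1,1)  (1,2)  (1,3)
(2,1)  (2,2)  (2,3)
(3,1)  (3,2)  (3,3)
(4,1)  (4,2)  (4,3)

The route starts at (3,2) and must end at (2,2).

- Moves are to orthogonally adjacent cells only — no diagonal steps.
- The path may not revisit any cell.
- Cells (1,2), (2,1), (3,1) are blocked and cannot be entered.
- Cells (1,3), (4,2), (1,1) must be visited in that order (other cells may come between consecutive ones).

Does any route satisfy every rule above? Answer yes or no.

The blocked cells wall (1,1) off from (3,2) completely — no sequence of moves reaches it at all, so no route can satisfy the rules.

no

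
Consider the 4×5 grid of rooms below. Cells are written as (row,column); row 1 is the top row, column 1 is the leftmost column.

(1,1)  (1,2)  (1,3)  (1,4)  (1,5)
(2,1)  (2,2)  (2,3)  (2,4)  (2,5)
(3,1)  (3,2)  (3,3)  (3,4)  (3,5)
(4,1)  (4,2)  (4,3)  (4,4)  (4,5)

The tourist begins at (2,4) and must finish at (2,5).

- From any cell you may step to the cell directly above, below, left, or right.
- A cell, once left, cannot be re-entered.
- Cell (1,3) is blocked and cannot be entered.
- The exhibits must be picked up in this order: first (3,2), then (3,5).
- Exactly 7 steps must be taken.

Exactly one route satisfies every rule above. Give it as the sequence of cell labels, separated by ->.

The waypoints must appear in the order (3,2), (3,5), with no cell reused.
Route from (2,4): left 2 to (2,2), down 1 to (3,2), right 3 to (3,5), up 1 to (2,5) — 7 moves in all.
Check: order respected ((3,2) at step 3, (3,5) at step 6); 7 moves as required.

(2,4) -> (2,3) -> (2,2) -> (3,2) -> (3,3) -> (3,4) -> (3,5) -> (2,5)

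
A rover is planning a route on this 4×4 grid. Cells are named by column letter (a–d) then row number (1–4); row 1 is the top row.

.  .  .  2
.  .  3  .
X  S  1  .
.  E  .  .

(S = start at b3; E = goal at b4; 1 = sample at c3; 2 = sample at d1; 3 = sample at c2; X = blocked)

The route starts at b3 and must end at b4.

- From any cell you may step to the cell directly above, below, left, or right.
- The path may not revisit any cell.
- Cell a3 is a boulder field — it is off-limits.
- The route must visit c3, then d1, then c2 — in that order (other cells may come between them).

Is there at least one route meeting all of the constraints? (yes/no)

no

Ignoring the required order, 8 revisit-free routes from b3 to b4 pass through all of c3, d1, and c2; the waypoint orders that occur are d1 → c2 → c3 (4); c3 → c2 → d1 (3); c2 → d1 → c3 (1) — never c3 → d1 → c2.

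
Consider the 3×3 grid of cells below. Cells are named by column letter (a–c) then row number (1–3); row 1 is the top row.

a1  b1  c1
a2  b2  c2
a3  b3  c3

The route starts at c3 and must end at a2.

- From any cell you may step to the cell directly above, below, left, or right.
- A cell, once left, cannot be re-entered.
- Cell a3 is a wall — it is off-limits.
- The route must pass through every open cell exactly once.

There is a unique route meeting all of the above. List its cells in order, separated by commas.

c3, b3, b2, c2, c1, b1, a1, a2

Need to visit all 8 open cells exactly once, starting at c3 and ending at a2.
Cell a1 has only two open neighbours (a2 and b1), so the path must pass straight through it: one of those is the cell it's entered from and the other is where it exits.
Route from c3: left 1 to b3, up 1 to b2, right 1 to c2, up 1 to c1, left 2 to a1, down 1 to a2 — 7 moves in all.
Check: all 8 open cells covered.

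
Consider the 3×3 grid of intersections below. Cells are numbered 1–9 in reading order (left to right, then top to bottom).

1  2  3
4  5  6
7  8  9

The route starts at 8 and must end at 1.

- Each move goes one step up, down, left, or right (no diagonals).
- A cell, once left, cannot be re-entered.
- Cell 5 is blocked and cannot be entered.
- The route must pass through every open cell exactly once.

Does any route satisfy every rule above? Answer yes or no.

Exhausting the options from 8, every branch either dead-ends against blocked cells, would have to re-enter a cell already used, or reaches the goal with a constraint still unmet.

no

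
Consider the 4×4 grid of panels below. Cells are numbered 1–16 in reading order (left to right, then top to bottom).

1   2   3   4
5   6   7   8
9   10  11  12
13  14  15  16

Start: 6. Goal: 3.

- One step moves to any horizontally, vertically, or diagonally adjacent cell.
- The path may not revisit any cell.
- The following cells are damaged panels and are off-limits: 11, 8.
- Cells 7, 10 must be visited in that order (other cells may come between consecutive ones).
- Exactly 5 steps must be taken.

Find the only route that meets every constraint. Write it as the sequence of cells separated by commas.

6, 7, 10, 5, 2, 3

The waypoints must appear in the order 7, 10, with no cell reused.
Route from 6: right to 7, down-left to 10, up-left to 5, up-right to 2, right to 3 — 5 moves in all.
Check: order respected (7 at step 1, 10 at step 2); 5 moves as required.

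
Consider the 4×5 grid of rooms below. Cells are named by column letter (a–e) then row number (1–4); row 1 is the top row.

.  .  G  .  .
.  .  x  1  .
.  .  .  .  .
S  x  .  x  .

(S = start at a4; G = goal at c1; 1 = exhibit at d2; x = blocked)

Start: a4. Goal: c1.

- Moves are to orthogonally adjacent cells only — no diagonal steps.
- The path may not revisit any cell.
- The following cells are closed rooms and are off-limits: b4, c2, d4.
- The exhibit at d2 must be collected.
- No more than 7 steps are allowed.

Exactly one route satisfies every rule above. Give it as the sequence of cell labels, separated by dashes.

The 7-move cap with required stops at d2 leaves no slack for detours.
Route from a4: up to a3, 3× right (reaching d3), 2× up (reaching d1), left to c1 — 7 moves in all.
Check: all required cells visited; 7 ≤ 7 moves.

a4 - a3 - b3 - c3 - d3 - d2 - d1 - c1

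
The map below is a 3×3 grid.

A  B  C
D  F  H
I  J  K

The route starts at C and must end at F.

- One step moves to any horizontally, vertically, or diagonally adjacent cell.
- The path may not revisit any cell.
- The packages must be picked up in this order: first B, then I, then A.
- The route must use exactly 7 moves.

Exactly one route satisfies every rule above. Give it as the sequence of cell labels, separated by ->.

C -> B -> H -> J -> I -> D -> A -> F

The waypoints must appear in the order B, I, A, with no cell reused.
Route from C: left to B, down-right to H, down-left to J, left to I, 2× up (reaching A), down-right to F — 7 moves in all.
Check: order respected (B at step 1, I at step 4, A at step 6); 7 moves as required.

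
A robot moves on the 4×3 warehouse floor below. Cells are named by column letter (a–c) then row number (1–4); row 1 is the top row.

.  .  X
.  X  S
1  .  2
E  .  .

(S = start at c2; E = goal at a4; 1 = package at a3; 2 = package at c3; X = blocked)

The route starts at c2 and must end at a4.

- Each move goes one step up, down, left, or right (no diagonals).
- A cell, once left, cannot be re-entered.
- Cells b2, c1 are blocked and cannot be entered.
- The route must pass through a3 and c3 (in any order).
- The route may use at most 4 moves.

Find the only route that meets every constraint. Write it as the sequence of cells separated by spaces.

The 4-move cap with required stops at a3, c3 leaves no slack for detours.
Route from c2: down to c3, 2× left (reaching a3), down to a4 — 4 moves in all.
Check: all required cells visited; 4 ≤ 4 moves.

c2 c3 b3 a3 a4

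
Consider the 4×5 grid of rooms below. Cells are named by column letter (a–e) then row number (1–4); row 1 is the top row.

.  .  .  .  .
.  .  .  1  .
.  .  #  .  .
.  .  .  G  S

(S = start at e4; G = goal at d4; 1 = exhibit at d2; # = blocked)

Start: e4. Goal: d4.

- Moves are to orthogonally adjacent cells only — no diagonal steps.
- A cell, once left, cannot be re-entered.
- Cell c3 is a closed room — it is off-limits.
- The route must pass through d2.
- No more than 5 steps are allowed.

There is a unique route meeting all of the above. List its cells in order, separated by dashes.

e4 - e3 - e2 - d2 - d3 - d4

The budget equals the shortest possible length, so every move has to be on a shortest route through the required cells.
Route from e4: 2× up (reaching e2), left to d2, 2× down (reaching d4) — 5 moves in all.
Check: all required cells visited; 5 ≤ 5 moves.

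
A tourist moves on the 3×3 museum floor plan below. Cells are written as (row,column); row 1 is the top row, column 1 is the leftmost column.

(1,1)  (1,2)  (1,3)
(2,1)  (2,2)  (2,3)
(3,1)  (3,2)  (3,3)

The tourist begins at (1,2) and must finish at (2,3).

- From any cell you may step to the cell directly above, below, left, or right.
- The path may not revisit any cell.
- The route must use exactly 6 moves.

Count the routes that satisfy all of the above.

4

Need simple routes of exactly 6 moves from (1,2) to (2,3) (Manhattan distance 2, so 2 moves are spent on a detour and 2 undoing it).
Enumerating: (1,2) (2,2) (2,1) (3,1) (3,2) (3,3) (2,3) | (1,2) (1,1) (2,1) (3,1) (3,2) (2,2) (2,3) | (1,2) (1,1) (2,1) (3,1) (3,2) (3,3) (2,3) | (1,2) (1,1) (2,1) (2,2) (3,2) (3,3) (2,3).
That gives 4 routes.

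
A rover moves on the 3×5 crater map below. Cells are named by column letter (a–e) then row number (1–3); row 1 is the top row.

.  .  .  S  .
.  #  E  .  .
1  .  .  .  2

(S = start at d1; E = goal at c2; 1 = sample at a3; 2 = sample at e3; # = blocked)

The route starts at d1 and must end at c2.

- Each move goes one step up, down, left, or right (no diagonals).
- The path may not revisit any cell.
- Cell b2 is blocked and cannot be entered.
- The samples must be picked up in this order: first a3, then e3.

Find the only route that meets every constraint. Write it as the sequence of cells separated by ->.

The waypoints must appear in the order a3, e3, with no cell reused.
Route from d1: 3× left (reaching a1), 2× down (reaching a3), 4× right (reaching e3), up to e2, 2× left (reaching c2) — 12 moves in all.
Check: order respected (1 at step 5, 2 at step 9).

d1 -> c1 -> b1 -> a1 -> a2 -> a3 -> b3 -> c3 -> d3 -> e3 -> e2 -> d2 -> c2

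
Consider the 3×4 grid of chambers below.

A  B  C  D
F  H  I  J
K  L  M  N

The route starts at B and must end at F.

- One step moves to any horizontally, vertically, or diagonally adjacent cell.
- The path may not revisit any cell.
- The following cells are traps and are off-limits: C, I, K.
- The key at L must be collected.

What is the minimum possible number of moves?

Any route passes through L somewhere between B and F. Summing Chebyshev distances along the two legs (B → L → F) gives a lower bound of 2 + 1 = 3 moves.
A route of 3 moves achieves this: B → H → L → F.
Since 3 matches the lower bound, it is optimal.

3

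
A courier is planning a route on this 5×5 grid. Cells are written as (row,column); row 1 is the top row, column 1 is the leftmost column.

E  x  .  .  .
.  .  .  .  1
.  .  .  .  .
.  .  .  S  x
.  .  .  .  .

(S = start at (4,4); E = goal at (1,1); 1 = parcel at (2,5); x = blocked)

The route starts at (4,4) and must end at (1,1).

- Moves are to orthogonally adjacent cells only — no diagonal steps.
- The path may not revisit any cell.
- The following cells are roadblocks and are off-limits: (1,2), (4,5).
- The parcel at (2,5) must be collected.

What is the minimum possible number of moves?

Any route passes through (2,5) somewhere between (4,4) and (1,1). Summing Manhattan distances along the two legs ((4,4) → (2,5) → (1,1)) gives a lower bound of 3 + 5 = 8 moves.
A route of 8 moves achieves this: (4,4) → (3,4) → (3,5) → (2,5) → (2,4) → (2,3) → (2,2) → (2,1) → (1,1).
Since 8 matches the lower bound, it is optimal.

8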